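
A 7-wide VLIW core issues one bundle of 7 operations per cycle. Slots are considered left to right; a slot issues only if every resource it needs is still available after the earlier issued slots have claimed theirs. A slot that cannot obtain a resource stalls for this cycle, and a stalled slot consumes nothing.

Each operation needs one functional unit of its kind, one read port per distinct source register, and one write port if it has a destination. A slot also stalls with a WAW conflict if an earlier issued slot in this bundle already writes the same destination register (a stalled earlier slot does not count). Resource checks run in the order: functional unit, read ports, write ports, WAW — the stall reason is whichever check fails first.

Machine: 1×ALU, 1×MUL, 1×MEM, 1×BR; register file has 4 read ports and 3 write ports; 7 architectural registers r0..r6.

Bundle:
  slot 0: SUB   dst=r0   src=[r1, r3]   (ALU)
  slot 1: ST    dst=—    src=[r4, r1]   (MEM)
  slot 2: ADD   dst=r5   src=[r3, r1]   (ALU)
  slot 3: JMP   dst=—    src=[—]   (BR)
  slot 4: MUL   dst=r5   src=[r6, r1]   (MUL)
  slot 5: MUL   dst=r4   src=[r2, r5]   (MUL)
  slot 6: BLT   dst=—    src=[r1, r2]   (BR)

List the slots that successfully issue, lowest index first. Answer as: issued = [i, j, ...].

#0 ALU src=r1,r3 dispatched  <A:0 Mu:1 Ld:1 B:1 rd:2 wr:2>
#1 MEM src=r4,r1 dispatched  <A:0 Mu:1 Ld:0 B:1 rd:0 wr:2>
#2 ALU src=r3,r1 held:FU  <A:0 Mu:1 Ld:0 B:1 rd:0 wr:2>
#3 BR src=- dispatched  <A:0 Mu:1 Ld:0 B:0 rd:0 wr:2>
#4 MUL src=r6,r1 held:RD_PORT  <A:0 Mu:1 Ld:0 B:0 rd:0 wr:2>
#5 MUL src=r2,r5 held:RD_PORT  <A:0 Mu:1 Ld:0 B:0 rd:0 wr:2>
#6 BR src=r1,r2 held:FU  <A:0 Mu:1 Ld:0 B:0 rd:0 wr:2>

issued = [0, 1, 3]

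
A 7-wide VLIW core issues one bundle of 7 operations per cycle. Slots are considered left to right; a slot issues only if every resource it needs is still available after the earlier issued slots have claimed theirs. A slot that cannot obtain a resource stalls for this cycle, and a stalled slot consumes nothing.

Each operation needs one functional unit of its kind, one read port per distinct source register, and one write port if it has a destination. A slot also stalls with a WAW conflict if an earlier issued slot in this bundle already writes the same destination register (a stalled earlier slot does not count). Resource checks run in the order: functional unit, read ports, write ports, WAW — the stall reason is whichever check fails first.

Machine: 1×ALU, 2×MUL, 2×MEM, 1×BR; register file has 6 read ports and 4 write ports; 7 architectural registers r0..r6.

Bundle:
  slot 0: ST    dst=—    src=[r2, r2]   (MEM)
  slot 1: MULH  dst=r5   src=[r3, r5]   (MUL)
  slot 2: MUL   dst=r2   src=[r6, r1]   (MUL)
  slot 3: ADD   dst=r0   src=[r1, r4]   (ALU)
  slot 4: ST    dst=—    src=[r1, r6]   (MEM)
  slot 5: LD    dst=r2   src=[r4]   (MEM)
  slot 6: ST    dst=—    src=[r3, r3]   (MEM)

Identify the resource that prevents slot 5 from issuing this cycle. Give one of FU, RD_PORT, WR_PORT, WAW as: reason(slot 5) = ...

reason(slot 5) = WAW

#0 MEM src=r2,r2 dispatched  <A:1 Mu:2 Ld:1 B:1 rd:5 wr:4>
#1 MUL src=r3,r5 dispatched  <A:1 Mu:1 Ld:1 B:1 rd:3 wr:3>
#2 MUL src=r6,r1 dispatched  <A:1 Mu:0 Ld:1 B:1 rd:1 wr:2>
#3 ALU src=r1,r4 held:RD_PORT  <A:1 Mu:0 Ld:1 B:1 rd:1 wr:2>
#4 MEM src=r1,r6 held:RD_PORT  <A:1 Mu:0 Ld:1 B:1 rd:1 wr:2>
#5 MEM src=r4 held:WAW  <A:1 Mu:0 Ld:1 B:1 rd:1 wr:2>
#6 MEM src=r3,r3 dispatched  <A:1 Mu:0 Ld:0 B:1 rd:0 wr:2>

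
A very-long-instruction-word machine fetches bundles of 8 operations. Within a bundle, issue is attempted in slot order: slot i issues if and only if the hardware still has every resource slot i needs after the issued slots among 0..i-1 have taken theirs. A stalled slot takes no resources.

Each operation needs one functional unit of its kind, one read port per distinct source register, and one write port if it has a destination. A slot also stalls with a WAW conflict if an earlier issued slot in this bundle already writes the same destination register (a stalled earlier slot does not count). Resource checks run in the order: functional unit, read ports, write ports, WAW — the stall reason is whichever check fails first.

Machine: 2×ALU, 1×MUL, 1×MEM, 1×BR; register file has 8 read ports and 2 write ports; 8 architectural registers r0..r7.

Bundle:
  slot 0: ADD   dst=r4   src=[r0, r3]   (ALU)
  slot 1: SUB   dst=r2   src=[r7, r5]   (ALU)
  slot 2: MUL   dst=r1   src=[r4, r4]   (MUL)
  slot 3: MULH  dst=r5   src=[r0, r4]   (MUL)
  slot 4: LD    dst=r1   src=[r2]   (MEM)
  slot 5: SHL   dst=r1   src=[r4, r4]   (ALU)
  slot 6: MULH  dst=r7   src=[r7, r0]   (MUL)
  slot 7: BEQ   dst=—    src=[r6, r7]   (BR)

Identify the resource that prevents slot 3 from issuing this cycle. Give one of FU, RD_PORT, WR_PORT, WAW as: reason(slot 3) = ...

reason(slot 3) = WR_PORT

slot 0 (ALU): ISSUE — free A1,Mu1,Ld1,B1 rp6 wp1
slot 1 (ALU): ISSUE — free A0,Mu1,Ld1,B1 rp4 wp0
slot 2 (MUL): stall WR_PORT — free A0,Mu1,Ld1,B1 rp4 wp0
slot 3 (MUL): stall WR_PORT — free A0,Mu1,Ld1,B1 rp4 wp0
slot 4 (MEM): stall WR_PORT — free A0,Mu1,Ld1,B1 rp4 wp0
slot 5 (ALU): stall FU — free A0,Mu1,Ld1,B1 rp4 wp0
slot 6 (MUL): stall WR_PORT — free A0,Mu1,Ld1,B1 rp4 wp0
slot 7 (BR): ISSUE — free A0,Mu1,Ld1,B0 rp2 wp0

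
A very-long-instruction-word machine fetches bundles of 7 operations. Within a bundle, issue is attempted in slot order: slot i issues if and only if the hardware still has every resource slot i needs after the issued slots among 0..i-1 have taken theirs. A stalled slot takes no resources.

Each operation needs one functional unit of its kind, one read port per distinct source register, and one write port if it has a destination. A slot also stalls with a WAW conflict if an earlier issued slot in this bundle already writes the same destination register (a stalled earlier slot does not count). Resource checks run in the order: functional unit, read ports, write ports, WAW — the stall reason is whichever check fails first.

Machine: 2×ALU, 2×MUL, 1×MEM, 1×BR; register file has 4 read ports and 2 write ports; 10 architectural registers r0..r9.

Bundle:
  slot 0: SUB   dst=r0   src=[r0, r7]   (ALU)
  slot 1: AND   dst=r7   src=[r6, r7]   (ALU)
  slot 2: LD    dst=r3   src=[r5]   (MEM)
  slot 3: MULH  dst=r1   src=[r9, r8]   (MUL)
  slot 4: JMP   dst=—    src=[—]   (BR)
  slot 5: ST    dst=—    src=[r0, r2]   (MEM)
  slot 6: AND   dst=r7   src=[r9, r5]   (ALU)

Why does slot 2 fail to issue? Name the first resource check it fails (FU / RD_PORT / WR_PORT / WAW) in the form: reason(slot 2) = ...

reason(slot 2) = RD_PORT

(0) want 1×ALU +2rd +1wr — yes → AL1|MU2|ME1|BR1|rd2|wr1
(1) want 1×ALU +2rd +1wr — yes → AL0|MU2|ME1|BR1|rd0|wr0
(2) want 1×MEM +1rd +1wr — RD_PORT → AL0|MU2|ME1|BR1|rd0|wr0
(3) want 1×MUL +2rd +1wr — RD_PORT → AL0|MU2|ME1|BR1|rd0|wr0
(4) want 1×BR +0rd +0wr — yes → AL0|MU2|ME1|BR0|rd0|wr0
(5) want 1×MEM +2rd +0wr — RD_PORT → AL0|MU2|ME1|BR0|rd0|wr0
(6) want 1×ALU +2rd +1wr — FU → AL0|MU2|ME1|BR0|rd0|wr0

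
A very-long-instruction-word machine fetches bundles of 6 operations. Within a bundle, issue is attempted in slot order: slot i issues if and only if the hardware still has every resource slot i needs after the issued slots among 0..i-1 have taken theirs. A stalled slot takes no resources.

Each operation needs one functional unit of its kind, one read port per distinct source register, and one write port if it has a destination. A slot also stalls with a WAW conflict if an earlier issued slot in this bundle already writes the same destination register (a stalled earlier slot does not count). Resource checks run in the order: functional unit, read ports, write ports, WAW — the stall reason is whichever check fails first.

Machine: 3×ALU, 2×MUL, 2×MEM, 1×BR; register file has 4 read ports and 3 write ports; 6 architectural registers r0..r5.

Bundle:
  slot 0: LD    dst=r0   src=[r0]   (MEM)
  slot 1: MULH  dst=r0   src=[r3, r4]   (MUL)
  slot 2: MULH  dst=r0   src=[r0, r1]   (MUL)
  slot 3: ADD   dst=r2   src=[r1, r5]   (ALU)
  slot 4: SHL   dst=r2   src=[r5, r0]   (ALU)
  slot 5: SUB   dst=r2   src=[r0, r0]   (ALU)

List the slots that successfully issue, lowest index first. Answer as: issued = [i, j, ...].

slot 0 (MEM): ISSUE — free A3,Mu2,Ld1,B1 rp3 wp2
slot 1 (MUL): stall WAW — free A3,Mu2,Ld1,B1 rp3 wp2
slot 2 (MUL): stall WAW — free A3,Mu2,Ld1,B1 rp3 wp2
slot 3 (ALU): ISSUE — free A2,Mu2,Ld1,B1 rp1 wp1
slot 4 (ALU): stall RD_PORT — free A2,Mu2,Ld1,B1 rp1 wp1
slot 5 (ALU): stall WAW — free A2,Mu2,Ld1,B1 rp1 wp1

issued = [0, 3]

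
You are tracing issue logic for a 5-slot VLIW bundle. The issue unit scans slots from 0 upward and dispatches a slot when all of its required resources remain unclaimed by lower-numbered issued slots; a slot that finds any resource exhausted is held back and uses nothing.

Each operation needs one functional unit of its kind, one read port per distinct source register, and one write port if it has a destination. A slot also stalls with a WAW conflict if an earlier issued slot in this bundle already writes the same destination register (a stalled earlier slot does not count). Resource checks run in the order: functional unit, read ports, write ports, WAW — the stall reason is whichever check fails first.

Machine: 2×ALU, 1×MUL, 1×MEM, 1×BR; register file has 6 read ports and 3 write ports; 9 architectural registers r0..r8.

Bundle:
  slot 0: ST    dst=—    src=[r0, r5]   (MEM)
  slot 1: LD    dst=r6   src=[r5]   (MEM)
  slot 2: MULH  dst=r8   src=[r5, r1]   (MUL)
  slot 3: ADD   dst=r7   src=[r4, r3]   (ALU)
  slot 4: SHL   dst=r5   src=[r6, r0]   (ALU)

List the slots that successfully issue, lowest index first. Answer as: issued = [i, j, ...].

slot 0 (MEM): ISSUE — free A2,Mu1,Ld0,B1 rp4 wp3
slot 1 (MEM): stall FU — free A2,Mu1,Ld0,B1 rp4 wp3
slot 2 (MUL): ISSUE — free A2,Mu0,Ld0,B1 rp2 wp2
slot 3 (ALU): ISSUE — free A1,Mu0,Ld0,B1 rp0 wp1
slot 4 (ALU): stall RD_PORT — free A1,Mu0,Ld0,B1 rp0 wp1

issued = [0, 2, 3]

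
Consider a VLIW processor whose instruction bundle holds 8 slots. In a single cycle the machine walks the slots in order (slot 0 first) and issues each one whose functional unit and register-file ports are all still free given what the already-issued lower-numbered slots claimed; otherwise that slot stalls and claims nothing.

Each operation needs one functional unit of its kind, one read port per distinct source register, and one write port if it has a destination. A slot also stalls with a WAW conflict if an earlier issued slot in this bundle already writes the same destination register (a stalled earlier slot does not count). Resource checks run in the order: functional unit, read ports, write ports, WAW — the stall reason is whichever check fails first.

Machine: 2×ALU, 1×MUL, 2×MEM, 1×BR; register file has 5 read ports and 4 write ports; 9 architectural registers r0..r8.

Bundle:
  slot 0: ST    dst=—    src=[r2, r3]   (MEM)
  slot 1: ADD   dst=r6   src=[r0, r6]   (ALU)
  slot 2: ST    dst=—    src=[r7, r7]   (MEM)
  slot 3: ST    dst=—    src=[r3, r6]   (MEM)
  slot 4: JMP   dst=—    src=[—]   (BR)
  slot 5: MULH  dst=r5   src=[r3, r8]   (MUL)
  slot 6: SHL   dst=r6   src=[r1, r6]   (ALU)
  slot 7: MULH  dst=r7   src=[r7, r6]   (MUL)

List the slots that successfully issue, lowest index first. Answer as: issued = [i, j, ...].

  0. MEM ⇒ go  {2A/1Mu/1Ld/1B | 3r 4w}
  1. ALU→r6 ⇒ go  {1A/1Mu/1Ld/1B | 1r 3w}
  2. MEM ⇒ go  {1A/1Mu/0Ld/1B | 0r 3w}
  3. MEM ⇒ no(FU)  {1A/1Mu/0Ld/1B | 0r 3w}
  4. BR ⇒ go  {1A/1Mu/0Ld/0B | 0r 3w}
  5. MUL→r5 ⇒ no(RD_PORT)  {1A/1Mu/0Ld/0B | 0r 3w}
  6. ALU→r6 ⇒ no(RD_PORT)  {1A/1Mu/0Ld/0B | 0r 3w}
  7. MUL→r7 ⇒ no(RD_PORT)  {1A/1Mu/0Ld/0B | 0r 3w}

issued = [0, 1, 2, 4]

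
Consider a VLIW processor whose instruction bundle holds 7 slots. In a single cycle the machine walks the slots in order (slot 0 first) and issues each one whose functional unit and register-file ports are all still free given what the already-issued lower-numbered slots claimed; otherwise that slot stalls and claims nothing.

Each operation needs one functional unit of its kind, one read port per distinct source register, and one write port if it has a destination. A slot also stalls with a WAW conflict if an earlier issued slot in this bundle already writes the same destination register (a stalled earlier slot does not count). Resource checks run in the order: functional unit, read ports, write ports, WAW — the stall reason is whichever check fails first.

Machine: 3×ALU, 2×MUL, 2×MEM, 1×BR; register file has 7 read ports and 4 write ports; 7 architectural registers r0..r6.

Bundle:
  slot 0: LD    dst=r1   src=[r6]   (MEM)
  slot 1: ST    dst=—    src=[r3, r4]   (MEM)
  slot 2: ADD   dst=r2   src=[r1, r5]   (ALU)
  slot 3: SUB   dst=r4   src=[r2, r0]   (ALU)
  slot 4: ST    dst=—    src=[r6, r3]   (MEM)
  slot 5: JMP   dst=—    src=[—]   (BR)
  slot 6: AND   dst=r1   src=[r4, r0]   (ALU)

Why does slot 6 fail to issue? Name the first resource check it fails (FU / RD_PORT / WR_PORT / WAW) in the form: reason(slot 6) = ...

reason(slot 6) = RD_PORT

[0] MEM needs rd=1 wr=1: ok; after: ALU=3 MUL=2 MEM=1 BR=1, R=6, W=3
[1] MEM needs rd=2 wr=0: ok; after: ALU=3 MUL=2 MEM=0 BR=1, R=4, W=3
[2] ALU needs rd=2 wr=1: ok; after: ALU=2 MUL=2 MEM=0 BR=1, R=2, W=2
[3] ALU needs rd=2 wr=1: ok; after: ALU=1 MUL=2 MEM=0 BR=1, R=0, W=1
[4] MEM needs rd=2 wr=0: FU; after: ALU=1 MUL=2 MEM=0 BR=1, R=0, W=1
[5] BR needs rd=0 wr=0: ok; after: ALU=1 MUL=2 MEM=0 BR=0, R=0, W=1
[6] ALU needs rd=2 wr=1: RD_PORT; after: ALU=1 MUL=2 MEM=0 BR=0, R=0, W=1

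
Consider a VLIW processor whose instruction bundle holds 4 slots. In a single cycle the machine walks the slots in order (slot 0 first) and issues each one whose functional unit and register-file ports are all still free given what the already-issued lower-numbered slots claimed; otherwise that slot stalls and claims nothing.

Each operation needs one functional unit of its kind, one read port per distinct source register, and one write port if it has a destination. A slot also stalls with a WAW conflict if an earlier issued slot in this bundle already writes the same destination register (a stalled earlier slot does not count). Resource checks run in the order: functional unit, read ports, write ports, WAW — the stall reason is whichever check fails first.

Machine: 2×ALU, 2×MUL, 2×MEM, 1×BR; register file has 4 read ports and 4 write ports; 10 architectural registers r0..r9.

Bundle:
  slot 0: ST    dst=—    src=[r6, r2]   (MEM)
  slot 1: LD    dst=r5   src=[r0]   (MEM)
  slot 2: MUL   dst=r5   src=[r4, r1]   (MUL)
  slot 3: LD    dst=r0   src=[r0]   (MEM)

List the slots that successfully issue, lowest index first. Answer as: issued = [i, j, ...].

  0. MEM ⇒ go  {2A/2Mu/1Ld/1B | 2r 4w}
  1. MEM→r5 ⇒ go  {2A/2Mu/0Ld/1B | 1r 3w}
  2. MUL→r5 ⇒ no(RD_PORT)  {2A/2Mu/0Ld/1B | 1r 3w}
  3. MEM→r0 ⇒ no(FU)  {2A/2Mu/0Ld/1B | 1r 3w}

issued = [0, 1]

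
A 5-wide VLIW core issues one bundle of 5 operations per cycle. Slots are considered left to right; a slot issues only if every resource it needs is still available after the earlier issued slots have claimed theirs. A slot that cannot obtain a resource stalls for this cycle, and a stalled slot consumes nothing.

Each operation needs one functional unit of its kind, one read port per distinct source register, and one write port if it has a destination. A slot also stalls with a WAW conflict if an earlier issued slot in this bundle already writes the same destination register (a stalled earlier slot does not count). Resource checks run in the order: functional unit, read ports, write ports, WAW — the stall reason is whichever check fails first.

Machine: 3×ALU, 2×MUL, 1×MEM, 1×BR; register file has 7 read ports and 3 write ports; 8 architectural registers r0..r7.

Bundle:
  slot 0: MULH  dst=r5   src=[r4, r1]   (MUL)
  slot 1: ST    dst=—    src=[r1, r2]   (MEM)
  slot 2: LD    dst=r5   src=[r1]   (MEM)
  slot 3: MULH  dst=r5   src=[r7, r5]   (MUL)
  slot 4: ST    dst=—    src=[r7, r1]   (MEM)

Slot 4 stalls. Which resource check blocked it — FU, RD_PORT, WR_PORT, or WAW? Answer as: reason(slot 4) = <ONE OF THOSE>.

reason(slot 4) = FU

  0. MUL→r5 ⇒ go  {3A/1Mu/1Ld/1B | 5r 2w}
  1. MEM ⇒ go  {3A/1Mu/0Ld/1B | 3r 2w}
  2. MEM→r5 ⇒ no(FU)  {3A/1Mu/0Ld/1B | 3r 2w}
  3. MUL→r5 ⇒ no(WAW)  {3A/1Mu/0Ld/1B | 3r 2w}
  4. MEM ⇒ no(FU)  {3A/1Mu/0Ld/1B | 3r 2w}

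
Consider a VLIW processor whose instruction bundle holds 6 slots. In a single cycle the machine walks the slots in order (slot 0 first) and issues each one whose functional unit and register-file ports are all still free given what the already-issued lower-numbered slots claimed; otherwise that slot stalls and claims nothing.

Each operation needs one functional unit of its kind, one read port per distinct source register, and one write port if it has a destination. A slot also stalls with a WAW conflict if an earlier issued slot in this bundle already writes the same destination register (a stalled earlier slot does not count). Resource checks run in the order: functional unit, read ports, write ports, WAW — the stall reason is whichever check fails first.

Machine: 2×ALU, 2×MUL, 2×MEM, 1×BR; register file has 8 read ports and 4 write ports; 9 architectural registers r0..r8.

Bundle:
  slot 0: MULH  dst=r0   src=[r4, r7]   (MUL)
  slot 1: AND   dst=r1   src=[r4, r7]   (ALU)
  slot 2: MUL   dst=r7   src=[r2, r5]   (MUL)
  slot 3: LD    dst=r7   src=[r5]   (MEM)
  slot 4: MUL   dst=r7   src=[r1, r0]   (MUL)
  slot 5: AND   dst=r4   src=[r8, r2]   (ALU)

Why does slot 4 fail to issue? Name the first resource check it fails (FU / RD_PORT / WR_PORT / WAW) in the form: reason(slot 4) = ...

reason(slot 4) = FU

[0] MUL needs rd=2 wr=1: ok; after: ALU=2 MUL=1 MEM=2 BR=1, R=6, W=3
[1] ALU needs rd=2 wr=1: ok; after: ALU=1 MUL=1 MEM=2 BR=1, R=4, W=2
[2] MUL needs rd=2 wr=1: ok; after: ALU=1 MUL=0 MEM=2 BR=1, R=2, W=1
[3] MEM needs rd=1 wr=1: WAW; after: ALU=1 MUL=0 MEM=2 BR=1, R=2, W=1
[4] MUL needs rd=2 wr=1: FU; after: ALU=1 MUL=0 MEM=2 BR=1, R=2, W=1
[5] ALU needs rd=2 wr=1: ok; after: ALU=0 MUL=0 MEM=2 BR=1, R=0, W=0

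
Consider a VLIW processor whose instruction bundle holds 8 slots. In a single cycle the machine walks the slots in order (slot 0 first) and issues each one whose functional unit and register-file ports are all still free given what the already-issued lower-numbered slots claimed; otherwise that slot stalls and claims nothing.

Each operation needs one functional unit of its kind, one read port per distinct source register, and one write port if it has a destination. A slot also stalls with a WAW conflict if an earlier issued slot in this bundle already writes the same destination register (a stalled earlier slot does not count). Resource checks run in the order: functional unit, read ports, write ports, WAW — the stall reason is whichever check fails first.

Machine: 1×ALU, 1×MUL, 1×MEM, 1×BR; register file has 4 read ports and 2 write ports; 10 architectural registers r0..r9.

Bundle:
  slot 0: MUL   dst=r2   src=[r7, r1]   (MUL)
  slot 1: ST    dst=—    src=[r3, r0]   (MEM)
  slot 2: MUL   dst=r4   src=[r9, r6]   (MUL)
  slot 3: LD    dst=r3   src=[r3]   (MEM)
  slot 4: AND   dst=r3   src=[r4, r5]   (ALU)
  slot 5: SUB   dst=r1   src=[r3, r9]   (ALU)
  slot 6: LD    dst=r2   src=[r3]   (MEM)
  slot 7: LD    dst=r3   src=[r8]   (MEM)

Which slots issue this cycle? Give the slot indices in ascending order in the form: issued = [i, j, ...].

issued = [0, 1]

#0 MUL src=r7,r1 dispatched  <A:1 Mu:0 Ld:1 B:1 rd:2 wr:1>
#1 MEM src=r3,r0 dispatched  <A:1 Mu:0 Ld:0 B:1 rd:0 wr:1>
#2 MUL src=r9,r6 held:FU  <A:1 Mu:0 Ld:0 B:1 rd:0 wr:1>
#3 MEM src=r3 held:FU  <A:1 Mu:0 Ld:0 B:1 rd:0 wr:1>
#4 ALU src=r4,r5 held:RD_PORT  <A:1 Mu:0 Ld:0 B:1 rd:0 wr:1>
#5 ALU src=r3,r9 held:RD_PORT  <A:1 Mu:0 Ld:0 B:1 rd:0 wr:1>
#6 MEM src=r3 held:FU  <A:1 Mu:0 Ld:0 B:1 rd:0 wr:1>
#7 MEM src=r8 held:FU  <A:1 Mu:0 Ld:0 B:1 rd:0 wr:1>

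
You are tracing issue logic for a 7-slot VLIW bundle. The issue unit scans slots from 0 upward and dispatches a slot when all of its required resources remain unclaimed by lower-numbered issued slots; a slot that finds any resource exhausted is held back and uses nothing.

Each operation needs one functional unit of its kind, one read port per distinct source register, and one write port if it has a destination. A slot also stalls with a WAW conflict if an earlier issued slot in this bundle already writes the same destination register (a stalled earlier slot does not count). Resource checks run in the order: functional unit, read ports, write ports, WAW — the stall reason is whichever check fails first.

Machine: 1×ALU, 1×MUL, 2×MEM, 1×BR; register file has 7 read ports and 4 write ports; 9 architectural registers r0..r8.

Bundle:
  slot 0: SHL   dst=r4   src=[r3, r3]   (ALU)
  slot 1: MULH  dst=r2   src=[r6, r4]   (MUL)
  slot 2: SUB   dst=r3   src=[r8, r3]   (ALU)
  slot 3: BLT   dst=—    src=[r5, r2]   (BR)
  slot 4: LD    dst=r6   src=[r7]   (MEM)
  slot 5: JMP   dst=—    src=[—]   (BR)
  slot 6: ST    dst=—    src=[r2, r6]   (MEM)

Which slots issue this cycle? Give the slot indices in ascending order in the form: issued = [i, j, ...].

#0 ALU src=r3,r3 dispatched  <A:0 Mu:1 Ld:2 B:1 rd:6 wr:3>
#1 MUL src=r6,r4 dispatched  <A:0 Mu:0 Ld:2 B:1 rd:4 wr:2>
#2 ALU src=r8,r3 held:FU  <A:0 Mu:0 Ld:2 B:1 rd:4 wr:2>
#3 BR src=r5,r2 dispatched  <A:0 Mu:0 Ld:2 B:0 rd:2 wr:2>
#4 MEM src=r7 dispatched  <A:0 Mu:0 Ld:1 B:0 rd:1 wr:1>
#5 BR src=- held:FU  <A:0 Mu:0 Ld:1 B:0 rd:1 wr:1>
#6 MEM src=r2,r6 held:RD_PORT  <A:0 Mu:0 Ld:1 B:0 rd:1 wr:1>

issued = [0, 1, 3, 4]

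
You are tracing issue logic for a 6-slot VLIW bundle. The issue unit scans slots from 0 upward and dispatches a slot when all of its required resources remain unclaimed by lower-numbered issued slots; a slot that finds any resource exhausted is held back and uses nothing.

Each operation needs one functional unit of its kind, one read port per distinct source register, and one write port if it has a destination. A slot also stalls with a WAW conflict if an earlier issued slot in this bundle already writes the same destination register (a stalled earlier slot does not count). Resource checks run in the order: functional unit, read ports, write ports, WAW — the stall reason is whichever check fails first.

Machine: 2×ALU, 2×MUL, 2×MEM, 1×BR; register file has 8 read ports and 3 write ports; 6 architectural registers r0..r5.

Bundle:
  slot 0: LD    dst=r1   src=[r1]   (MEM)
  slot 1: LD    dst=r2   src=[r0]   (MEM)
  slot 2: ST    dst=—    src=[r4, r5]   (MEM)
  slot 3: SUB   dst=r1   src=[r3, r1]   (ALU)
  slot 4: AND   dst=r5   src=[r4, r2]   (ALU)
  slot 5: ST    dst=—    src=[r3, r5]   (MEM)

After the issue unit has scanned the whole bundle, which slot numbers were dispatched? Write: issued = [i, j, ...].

issued = [0, 1, 4]

#0 MEM src=r1 dispatched  <A:2 Mu:2 Ld:1 B:1 rd:7 wr:2>
#1 MEM src=r0 dispatched  <A:2 Mu:2 Ld:0 B:1 rd:6 wr:1>
#2 MEM src=r4,r5 held:FU  <A:2 Mu:2 Ld:0 B:1 rd:6 wr:1>
#3 ALU src=r3,r1 held:WAW  <A:2 Mu:2 Ld:0 B:1 rd:6 wr:1>
#4 ALU src=r4,r2 dispatched  <A:1 Mu:2 Ld:0 B:1 rd:4 wr:0>
#5 MEM src=r3,r5 held:FU  <A:1 Mu:2 Ld:0 B:1 rd:4 wr:0>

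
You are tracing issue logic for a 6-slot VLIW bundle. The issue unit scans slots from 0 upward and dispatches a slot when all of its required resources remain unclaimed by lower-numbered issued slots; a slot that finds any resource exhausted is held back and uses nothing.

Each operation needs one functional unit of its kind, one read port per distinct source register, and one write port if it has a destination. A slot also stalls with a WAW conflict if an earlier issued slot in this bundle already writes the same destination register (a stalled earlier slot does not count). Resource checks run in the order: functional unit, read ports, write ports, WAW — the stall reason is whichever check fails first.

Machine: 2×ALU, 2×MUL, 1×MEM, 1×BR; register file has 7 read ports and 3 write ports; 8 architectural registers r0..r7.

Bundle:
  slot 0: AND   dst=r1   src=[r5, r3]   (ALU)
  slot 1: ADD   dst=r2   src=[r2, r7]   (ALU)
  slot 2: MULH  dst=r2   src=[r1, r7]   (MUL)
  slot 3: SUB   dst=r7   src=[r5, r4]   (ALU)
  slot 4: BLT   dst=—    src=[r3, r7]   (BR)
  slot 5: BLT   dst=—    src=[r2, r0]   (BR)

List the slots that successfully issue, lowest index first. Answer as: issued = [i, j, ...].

issued = [0, 1, 4]

[0] ALU needs rd=2 wr=1: ok; after: ALU=1 MUL=2 MEM=1 BR=1, R=5, W=2
[1] ALU needs rd=2 wr=1: ok; after: ALU=0 MUL=2 MEM=1 BR=1, R=3, W=1
[2] MUL needs rd=2 wr=1: WAW; after: ALU=0 MUL=2 MEM=1 BR=1, R=3, W=1
[3] ALU needs rd=2 wr=1: FU; after: ALU=0 MUL=2 MEM=1 BR=1, R=3, W=1
[4] BR needs rd=2 wr=0: ok; after: ALU=0 MUL=2 MEM=1 BR=0, R=1, W=1
[5] BR needs rd=2 wr=0: FU; after: ALU=0 MUL=2 MEM=1 BR=0, R=1, W=1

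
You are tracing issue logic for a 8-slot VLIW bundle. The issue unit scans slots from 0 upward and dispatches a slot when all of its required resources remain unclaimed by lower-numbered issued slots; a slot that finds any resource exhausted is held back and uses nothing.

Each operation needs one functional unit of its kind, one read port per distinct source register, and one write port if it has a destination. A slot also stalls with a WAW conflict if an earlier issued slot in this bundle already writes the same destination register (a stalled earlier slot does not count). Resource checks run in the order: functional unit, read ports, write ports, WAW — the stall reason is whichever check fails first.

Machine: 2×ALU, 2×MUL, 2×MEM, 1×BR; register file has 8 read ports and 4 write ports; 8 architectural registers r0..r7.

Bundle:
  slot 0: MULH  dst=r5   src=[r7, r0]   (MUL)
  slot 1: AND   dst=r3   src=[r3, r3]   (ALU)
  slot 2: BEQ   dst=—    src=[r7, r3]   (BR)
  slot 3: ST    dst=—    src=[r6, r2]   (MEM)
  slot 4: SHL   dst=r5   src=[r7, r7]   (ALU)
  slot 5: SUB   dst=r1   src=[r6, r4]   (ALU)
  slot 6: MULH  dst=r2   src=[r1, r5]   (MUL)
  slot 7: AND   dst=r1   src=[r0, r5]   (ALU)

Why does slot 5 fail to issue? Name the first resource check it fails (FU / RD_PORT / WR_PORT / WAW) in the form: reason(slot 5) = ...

reason(slot 5) = RD_PORT

(0) want 1×MUL +2rd +1wr — yes → AL2|MU1|ME2|BR1|rd6|wr3
(1) want 1×ALU +1rd +1wr — yes → AL1|MU1|ME2|BR1|rd5|wr2
(2) want 1×BR +2rd +0wr — yes → AL1|MU1|ME2|BR0|rd3|wr2
(3) want 1×MEM +2rd +0wr — yes → AL1|MU1|ME1|BR0|rd1|wr2
(4) want 1×ALU +1rd +1wr — WAW → AL1|MU1|ME1|BR0|rd1|wr2
(5) want 1×ALU +2rd +1wr — RD_PORT → AL1|MU1|ME1|BR0|rd1|wr2
(6) want 1×MUL +2rd +1wr — RD_PORT → AL1|MU1|ME1|BR0|rd1|wr2
(7) want 1×ALU +2rd +1wr — RD_PORT → AL1|MU1|ME1|BR0|rd1|wr2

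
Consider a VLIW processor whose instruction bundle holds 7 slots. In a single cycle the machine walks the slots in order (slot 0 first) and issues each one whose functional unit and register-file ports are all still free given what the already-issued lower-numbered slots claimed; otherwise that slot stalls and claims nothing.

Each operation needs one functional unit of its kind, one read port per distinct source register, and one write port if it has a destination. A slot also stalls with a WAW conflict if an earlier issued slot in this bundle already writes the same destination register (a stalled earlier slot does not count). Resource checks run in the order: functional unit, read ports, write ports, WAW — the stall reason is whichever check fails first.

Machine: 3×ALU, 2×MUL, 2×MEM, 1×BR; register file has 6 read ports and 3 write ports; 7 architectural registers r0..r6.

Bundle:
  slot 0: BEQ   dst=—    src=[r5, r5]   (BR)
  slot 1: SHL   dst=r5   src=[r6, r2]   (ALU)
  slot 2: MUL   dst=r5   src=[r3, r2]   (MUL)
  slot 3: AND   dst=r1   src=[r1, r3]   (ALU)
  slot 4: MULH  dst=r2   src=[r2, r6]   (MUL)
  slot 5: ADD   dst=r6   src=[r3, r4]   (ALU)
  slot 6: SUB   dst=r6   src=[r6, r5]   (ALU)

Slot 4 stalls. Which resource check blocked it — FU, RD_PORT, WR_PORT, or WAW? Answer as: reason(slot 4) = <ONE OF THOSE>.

#0 BR src=r5,r5 dispatched  <A:3 Mu:2 Ld:2 B:0 rd:5 wr:3>
#1 ALU src=r6,r2 dispatched  <A:2 Mu:2 Ld:2 B:0 rd:3 wr:2>
#2 MUL src=r3,r2 held:WAW  <A:2 Mu:2 Ld:2 B:0 rd:3 wr:2>
#3 ALU src=r1,r3 dispatched  <A:1 Mu:2 Ld:2 B:0 rd:1 wr:1>
#4 MUL src=r2,r6 held:RD_PORT  <A:1 Mu:2 Ld:2 B:0 rd:1 wr:1>
#5 ALU src=r3,r4 held:RD_PORT  <A:1 Mu:2 Ld:2 B:0 rd:1 wr:1>
#6 ALU src=r6,r5 held:RD_PORT  <A:1 Mu:2 Ld:2 B:0 rd:1 wr:1>

reason(slot 4) = RD_PORT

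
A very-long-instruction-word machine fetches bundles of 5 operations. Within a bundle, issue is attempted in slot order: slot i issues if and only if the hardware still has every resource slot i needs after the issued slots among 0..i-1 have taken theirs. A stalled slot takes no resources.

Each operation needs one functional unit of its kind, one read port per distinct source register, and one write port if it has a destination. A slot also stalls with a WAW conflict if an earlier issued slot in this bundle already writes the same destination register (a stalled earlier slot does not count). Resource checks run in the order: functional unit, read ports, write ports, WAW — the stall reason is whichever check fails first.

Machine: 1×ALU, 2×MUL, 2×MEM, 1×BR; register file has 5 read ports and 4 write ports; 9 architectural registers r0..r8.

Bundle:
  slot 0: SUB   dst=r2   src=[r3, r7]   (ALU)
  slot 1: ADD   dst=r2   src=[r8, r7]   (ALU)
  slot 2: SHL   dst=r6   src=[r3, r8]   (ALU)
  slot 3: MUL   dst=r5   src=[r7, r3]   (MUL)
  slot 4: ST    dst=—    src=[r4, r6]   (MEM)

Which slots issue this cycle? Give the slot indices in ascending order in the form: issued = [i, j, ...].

issued = [0, 3]

slot 0 (ALU): ISSUE — free A0,Mu2,Ld2,B1 rp3 wp3
slot 1 (ALU): stall FU — free A0,Mu2,Ld2,B1 rp3 wp3
slot 2 (ALU): stall FU — free A0,Mu2,Ld2,B1 rp3 wp3
slot 3 (MUL): ISSUE — free A0,Mu1,Ld2,B1 rp1 wp2
slot 4 (MEM): stall RD_PORT — free A0,Mu1,Ld2,B1 rp1 wp2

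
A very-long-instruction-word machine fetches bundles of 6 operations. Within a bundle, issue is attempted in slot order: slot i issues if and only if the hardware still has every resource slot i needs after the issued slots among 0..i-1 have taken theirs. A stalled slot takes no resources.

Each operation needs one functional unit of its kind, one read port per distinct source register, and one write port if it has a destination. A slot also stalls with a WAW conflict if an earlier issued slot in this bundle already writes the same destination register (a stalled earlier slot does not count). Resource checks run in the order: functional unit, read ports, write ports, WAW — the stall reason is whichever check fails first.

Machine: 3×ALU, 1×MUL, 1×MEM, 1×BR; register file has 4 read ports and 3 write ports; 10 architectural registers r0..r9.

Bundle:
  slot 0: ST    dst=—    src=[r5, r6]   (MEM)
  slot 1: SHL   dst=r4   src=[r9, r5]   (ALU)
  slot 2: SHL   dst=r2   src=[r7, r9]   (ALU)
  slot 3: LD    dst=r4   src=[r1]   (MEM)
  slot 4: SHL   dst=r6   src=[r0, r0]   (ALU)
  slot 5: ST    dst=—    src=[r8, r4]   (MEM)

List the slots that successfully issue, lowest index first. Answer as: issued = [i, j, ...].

#0 MEM src=r5,r6 dispatched  <A:3 Mu:1 Ld:0 B:1 rd:2 wr:3>
#1 ALU src=r9,r5 dispatched  <A:2 Mu:1 Ld:0 B:1 rd:0 wr:2>
#2 ALU src=r7,r9 held:RD_PORT  <A:2 Mu:1 Ld:0 B:1 rd:0 wr:2>
#3 MEM src=r1 held:FU  <A:2 Mu:1 Ld:0 B:1 rd:0 wr:2>
#4 ALU src=r0,r0 held:RD_PORT  <A:2 Mu:1 Ld:0 B:1 rd:0 wr:2>
#5 MEM src=r8,r4 held:FU  <A:2 Mu:1 Ld:0 B:1 rd:0 wr:2>

issued = [0, 1]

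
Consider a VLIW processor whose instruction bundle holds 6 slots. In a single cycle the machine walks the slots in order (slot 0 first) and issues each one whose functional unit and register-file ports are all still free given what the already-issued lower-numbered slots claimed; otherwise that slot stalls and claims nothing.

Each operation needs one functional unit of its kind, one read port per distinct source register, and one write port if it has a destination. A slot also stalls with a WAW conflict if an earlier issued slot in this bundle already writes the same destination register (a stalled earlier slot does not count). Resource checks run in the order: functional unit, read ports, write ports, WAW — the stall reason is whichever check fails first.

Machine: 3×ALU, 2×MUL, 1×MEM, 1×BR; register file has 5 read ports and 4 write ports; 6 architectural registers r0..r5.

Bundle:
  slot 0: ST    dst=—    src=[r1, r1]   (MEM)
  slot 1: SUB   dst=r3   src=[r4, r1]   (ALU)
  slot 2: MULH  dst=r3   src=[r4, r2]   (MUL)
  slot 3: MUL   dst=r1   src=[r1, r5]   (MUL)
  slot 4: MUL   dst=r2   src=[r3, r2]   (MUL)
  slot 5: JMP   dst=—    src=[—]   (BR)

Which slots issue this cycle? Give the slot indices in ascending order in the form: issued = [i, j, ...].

[0] MEM needs rd=1 wr=0: ok; after: ALU=3 MUL=2 MEM=0 BR=1, R=4, W=4
[1] ALU needs rd=2 wr=1: ok; after: ALU=2 MUL=2 MEM=0 BR=1, R=2, W=3
[2] MUL needs rd=2 wr=1: WAW; after: ALU=2 MUL=2 MEM=0 BR=1, R=2, W=3
[3] MUL needs rd=2 wr=1: ok; after: ALU=2 MUL=1 MEM=0 BR=1, R=0, W=2
[4] MUL needs rd=2 wr=1: RD_PORT; after: ALU=2 MUL=1 MEM=0 BR=1, R=0, W=2
[5] BR needs rd=0 wr=0: ok; after: ALU=2 MUL=1 MEM=0 BR=0, R=0, W=2

issued = [0, 1, 3, 5]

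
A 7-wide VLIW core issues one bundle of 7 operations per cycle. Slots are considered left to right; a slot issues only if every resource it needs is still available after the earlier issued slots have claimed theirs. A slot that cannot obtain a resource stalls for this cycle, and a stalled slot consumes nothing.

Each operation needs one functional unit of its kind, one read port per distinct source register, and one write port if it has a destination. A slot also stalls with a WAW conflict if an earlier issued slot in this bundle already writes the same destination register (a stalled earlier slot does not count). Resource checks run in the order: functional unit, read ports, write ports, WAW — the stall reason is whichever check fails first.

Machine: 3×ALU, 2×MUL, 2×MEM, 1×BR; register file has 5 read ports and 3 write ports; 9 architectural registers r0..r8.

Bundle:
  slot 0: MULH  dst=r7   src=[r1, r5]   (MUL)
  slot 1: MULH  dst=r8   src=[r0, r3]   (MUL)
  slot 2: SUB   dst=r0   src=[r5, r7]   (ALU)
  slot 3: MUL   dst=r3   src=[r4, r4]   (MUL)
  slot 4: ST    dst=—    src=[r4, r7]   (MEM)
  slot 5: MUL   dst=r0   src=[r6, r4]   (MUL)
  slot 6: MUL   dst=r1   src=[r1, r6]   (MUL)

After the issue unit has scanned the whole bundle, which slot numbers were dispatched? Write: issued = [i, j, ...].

issued = [0, 1]

(0) want 1×MUL +2rd +1wr — yes → AL3|MU1|ME2|BR1|rd3|wr2
(1) want 1×MUL +2rd +1wr — yes → AL3|MU0|ME2|BR1|rd1|wr1
(2) want 1×ALU +2rd +1wr — RD_PORT → AL3|MU0|ME2|BR1|rd1|wr1
(3) want 1×MUL +1rd +1wr — FU → AL3|MU0|ME2|BR1|rd1|wr1
(4) want 1×MEM +2rd +0wr — RD_PORT → AL3|MU0|ME2|BR1|rd1|wr1
(5) want 1×MUL +2rd +1wr — FU → AL3|MU0|ME2|BR1|rd1|wr1
(6) want 1×MUL +2rd +1wr — FU → AL3|MU0|ME2|BR1|rd1|wr1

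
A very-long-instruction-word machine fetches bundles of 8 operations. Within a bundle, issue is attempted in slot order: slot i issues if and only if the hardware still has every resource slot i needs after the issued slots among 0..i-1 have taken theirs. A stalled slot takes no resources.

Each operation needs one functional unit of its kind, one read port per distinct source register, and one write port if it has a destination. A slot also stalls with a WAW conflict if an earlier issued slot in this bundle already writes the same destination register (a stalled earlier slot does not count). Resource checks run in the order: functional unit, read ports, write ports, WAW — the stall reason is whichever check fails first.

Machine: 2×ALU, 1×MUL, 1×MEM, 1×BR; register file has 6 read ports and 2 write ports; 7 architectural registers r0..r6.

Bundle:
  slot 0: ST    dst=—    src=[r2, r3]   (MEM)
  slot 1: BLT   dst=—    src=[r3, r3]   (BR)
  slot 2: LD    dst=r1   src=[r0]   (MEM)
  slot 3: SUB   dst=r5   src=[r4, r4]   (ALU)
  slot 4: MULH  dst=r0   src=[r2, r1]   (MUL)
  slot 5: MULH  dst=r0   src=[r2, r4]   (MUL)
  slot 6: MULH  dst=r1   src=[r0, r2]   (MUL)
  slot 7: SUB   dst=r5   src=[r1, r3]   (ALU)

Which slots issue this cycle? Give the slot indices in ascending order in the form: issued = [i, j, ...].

#0 MEM src=r2,r3 dispatched  <A:2 Mu:1 Ld:0 B:1 rd:4 wr:2>
#1 BR src=r3,r3 dispatched  <A:2 Mu:1 Ld:0 B:0 rd:3 wr:2>
#2 MEM src=r0 held:FU  <A:2 Mu:1 Ld:0 B:0 rd:3 wr:2>
#3 ALU src=r4,r4 dispatched  <A:1 Mu:1 Ld:0 B:0 rd:2 wr:1>
#4 MUL src=r2,r1 dispatched  <A:1 Mu:0 Ld:0 B:0 rd:0 wr:0>
#5 MUL src=r2,r4 held:FU  <A:1 Mu:0 Ld:0 B:0 rd:0 wr:0>
#6 MUL src=r0,r2 held:FU  <A:1 Mu:0 Ld:0 B:0 rd:0 wr:0>
#7 ALU src=r1,r3 held:RD_PORT  <A:1 Mu:0 Ld:0 B:0 rd:0 wr:0>

issued = [0, 1, 3, 4]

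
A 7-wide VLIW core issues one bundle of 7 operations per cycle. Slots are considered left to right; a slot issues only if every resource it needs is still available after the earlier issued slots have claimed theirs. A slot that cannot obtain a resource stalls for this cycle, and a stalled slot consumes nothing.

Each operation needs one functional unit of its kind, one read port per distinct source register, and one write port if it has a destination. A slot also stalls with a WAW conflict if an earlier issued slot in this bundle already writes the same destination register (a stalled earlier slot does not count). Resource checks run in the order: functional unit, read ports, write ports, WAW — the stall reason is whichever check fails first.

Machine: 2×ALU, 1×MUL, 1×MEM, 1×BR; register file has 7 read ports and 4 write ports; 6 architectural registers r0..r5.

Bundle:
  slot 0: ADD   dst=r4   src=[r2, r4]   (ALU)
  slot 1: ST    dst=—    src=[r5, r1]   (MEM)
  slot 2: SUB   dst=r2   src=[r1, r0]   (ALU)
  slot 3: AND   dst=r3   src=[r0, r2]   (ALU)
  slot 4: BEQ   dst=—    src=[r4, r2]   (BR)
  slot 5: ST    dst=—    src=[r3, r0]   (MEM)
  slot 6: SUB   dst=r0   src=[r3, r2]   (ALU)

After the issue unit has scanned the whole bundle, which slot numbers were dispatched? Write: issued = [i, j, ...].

[0] ALU needs rd=2 wr=1: ok; after: ALU=1 MUL=1 MEM=1 BR=1, R=5, W=3
[1] MEM needs rd=2 wr=0: ok; after: ALU=1 MUL=1 MEM=0 BR=1, R=3, W=3
[2] ALU needs rd=2 wr=1: ok; after: ALU=0 MUL=1 MEM=0 BR=1, R=1, W=2
[3] ALU needs rd=2 wr=1: FU; after: ALU=0 MUL=1 MEM=0 BR=1, R=1, W=2
[4] BR needs rd=2 wr=0: RD_PORT; after: ALU=0 MUL=1 MEM=0 BR=1, R=1, W=2
[5] MEM needs rd=2 wr=0: FU; after: ALU=0 MUL=1 MEM=0 BR=1, R=1, W=2
[6] ALU needs rd=2 wr=1: FU; after: ALU=0 MUL=1 MEM=0 BR=1, R=1, W=2

issued = [0, 1, 2]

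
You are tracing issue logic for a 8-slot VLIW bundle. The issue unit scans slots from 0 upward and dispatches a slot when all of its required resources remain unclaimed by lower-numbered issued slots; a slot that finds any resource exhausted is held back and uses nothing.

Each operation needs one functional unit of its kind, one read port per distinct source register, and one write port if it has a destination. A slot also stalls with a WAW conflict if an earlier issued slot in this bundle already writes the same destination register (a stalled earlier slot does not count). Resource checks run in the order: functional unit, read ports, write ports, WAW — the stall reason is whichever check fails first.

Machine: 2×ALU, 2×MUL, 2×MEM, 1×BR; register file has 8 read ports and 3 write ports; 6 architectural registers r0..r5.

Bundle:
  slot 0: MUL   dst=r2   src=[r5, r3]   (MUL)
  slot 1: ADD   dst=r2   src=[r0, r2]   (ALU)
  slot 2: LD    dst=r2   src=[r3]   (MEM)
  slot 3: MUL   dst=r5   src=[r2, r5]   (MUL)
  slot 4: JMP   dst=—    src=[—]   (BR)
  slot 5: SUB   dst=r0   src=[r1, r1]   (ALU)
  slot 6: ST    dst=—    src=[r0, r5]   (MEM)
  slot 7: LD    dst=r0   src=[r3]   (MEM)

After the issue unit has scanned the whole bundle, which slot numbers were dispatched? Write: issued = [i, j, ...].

slot 0 (MUL): ISSUE — free A2,Mu1,Ld2,B1 rp6 wp2
slot 1 (ALU): stall WAW — free A2,Mu1,Ld2,B1 rp6 wp2
slot 2 (MEM): stall WAW — free A2,Mu1,Ld2,B1 rp6 wp2
slot 3 (MUL): ISSUE — free A2,Mu0,Ld2,B1 rp4 wp1
slot 4 (BR): ISSUE — free A2,Mu0,Ld2,B0 rp4 wp1
slot 5 (ALU): ISSUE — free A1,Mu0,Ld2,B0 rp3 wp0
slot 6 (MEM): ISSUE — free A1,Mu0,Ld1,B0 rp1 wp0
slot 7 (MEM): stall WR_PORT — free A1,Mu0,Ld1,B0 rp1 wp0

issued = [0, 3, 4, 5, 6]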